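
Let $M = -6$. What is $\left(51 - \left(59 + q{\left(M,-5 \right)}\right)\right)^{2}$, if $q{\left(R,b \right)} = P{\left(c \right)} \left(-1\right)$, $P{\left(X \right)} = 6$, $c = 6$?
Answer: $4$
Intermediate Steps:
$q{\left(R,b \right)} = -6$ ($q{\left(R,b \right)} = 6 \left(-1\right) = -6$)
$\left(51 - \left(59 + q{\left(M,-5 \right)}\right)\right)^{2} = \left(51 - 53\right)^{2} = \left(-2\right)^{2} = 4$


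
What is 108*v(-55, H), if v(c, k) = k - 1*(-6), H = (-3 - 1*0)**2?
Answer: 1620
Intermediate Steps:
H = 9 (H = (-3 + 0)**2 = (-3)**2 = 9)
v(c, k) = 6 + k (v(c, k) = k + 6 = 6 + k)
108*v(-55, H) = 108*(6 + 9) = 108*15 = 1620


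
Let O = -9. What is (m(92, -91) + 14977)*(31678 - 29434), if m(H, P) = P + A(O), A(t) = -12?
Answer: 33377256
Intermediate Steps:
m(H, P) = -12 + P (m(H, P) = P - 12 = -12 + P)
(m(92, -91) + 14977)*(31678 - 29434) = ((-12 - 91) + 14977)*(31678 - 29434) = (-103 + 14977)*2244 = 14874*2244 = 33377256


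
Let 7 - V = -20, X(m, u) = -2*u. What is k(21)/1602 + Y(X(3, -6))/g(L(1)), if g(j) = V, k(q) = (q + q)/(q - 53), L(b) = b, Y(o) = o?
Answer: 11371/25632 ≈ 0.44362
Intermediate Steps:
k(q) = 2*q/(-53 + q) (k(q) = (2*q)/(-53 + q) = 2*q/(-53 + q))
V = 27 (V = 7 - 1*(-20) = 7 + 20 = 27)
g(j) = 27
k(21)/1602 + Y(X(3, -6))/g(L(1)) = (2*21/(-53 + 21))/1602 - 2*(-6)/27 = (2*21/(-32))*(1/1602) + 12*(1/27) = (2*21*(-1/32))*(1/1602) + 4/9 = -21/16*1/1602 + 4/9 = -7/8544 + 4/9 = 11371/25632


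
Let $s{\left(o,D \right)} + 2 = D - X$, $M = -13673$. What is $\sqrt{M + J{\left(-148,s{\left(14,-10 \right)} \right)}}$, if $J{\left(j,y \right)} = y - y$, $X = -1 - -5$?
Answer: $11 i \sqrt{113} \approx 116.93 i$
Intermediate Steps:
$X = 4$ ($X = -1 + 5 = 4$)
$s{\left(o,D \right)} = -6 + D$ ($s{\left(o,D \right)} = -2 + \left(D - 4\right) = -2 + \left(-4 + D\right) = -6 + D$)
$J{\left(j,y \right)} = 0$
$\sqrt{M + J{\left(-148,s{\left(14,-10 \right)} \right)}} = \sqrt{-13673 + 0} = \sqrt{-13673} = 11 i \sqrt{113}$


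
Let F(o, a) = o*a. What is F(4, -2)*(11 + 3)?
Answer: -112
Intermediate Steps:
F(o, a) = a*o
F(4, -2)*(11 + 3) = (-2*4)*(11 + 3) = -8*14 = -112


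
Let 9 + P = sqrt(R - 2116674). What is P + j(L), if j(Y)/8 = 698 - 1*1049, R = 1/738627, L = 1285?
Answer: -2817 + I*sqrt(1154793506367842319)/738627 ≈ -2817.0 + 1454.9*I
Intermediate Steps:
R = 1/738627 ≈ 1.3539e-6
j(Y) = -2808 (j(Y) = 8*(698 - 1*1049) = 8*(698 - 1049) = 8*(-351) = -2808)
P = -9 + I*sqrt(1154793506367842319)/738627 (P = -9 + sqrt(1/738627 - 2116674) = -9 + sqrt(-1563432566597/738627) = -9 + I*sqrt(1154793506367842319)/738627 ≈ -9.0 + 1454.9*I)
P + j(L) = (-9 + I*sqrt(1154793506367842319)/738627) - 2808 = -2817 + I*sqrt(1154793506367842319)/738627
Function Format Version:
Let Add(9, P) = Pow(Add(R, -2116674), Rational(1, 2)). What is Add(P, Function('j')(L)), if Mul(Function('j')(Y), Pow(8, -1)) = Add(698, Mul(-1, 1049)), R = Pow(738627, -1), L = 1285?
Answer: Add(-2817, Mul(Rational(1, 738627), I, Pow(1154793506367842319, Rational(1, 2)))) ≈ Add(-2817.0, Mul(1454.9, I))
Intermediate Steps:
R = Rational(1, 738627) ≈ 1.3539e-6
Function('j')(Y) = -2808 (Function('j')(Y) = Mul(8, Add(698, Mul(-1, 1049))) = Mul(8, Add(698, -1049)) = Mul(8, -351) = -2808)
P = Add(-9, Mul(Rational(1, 738627), I, Pow(1154793506367842319, Rational(1, 2)))) (P = Add(-9, Pow(Add(Rational(1, 738627), -2116674), Rational(1, 2))) = Add(-9, Pow(Rational(-1563432566597, 738627), Rational(1, 2))) = Add(-9, Mul(Rational(1, 738627), I, Pow(1154793506367842319, Rational(1, 2)))) ≈ Add(-9.0000, Mul(1454.9, I)))
Add(P, Function('j')(L)) = Add(Add(-9, Mul(Rational(1, 738627), I, Pow(1154793506367842319, Rational(1, 2)))), -2808) = Add(-2817, Mul(Rational(1, 738627), I, Pow(1154793506367842319, Rational(1, 2))))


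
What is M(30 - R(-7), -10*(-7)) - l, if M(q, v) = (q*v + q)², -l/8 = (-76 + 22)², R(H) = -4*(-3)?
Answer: 1656612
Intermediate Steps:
R(H) = 12
l = -23328 (l = -8*(-76 + 22)² = -8*(-54)² = -8*2916 = -23328)
M(q, v) = (q + q*v)²
M(30 - R(-7), -10*(-7)) - l = (30 - 1*12)²*(1 - 10*(-7))² - 1*(-23328) = (30 - 12)²*(1 + 70)² + 23328 = 18²*71² + 23328 = 324*5041 + 23328 = 1633284 + 23328 = 1656612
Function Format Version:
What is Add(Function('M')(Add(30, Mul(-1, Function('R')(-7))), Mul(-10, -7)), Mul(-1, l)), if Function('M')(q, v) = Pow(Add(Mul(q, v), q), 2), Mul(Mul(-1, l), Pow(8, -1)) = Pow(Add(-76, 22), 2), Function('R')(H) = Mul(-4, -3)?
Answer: 1656612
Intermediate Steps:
Function('R')(H) = 12
l = -23328 (l = Mul(-8, Pow(Add(-76, 22), 2)) = Mul(-8, Pow(-54, 2)) = Mul(-8, 2916) = -23328)
Function('M')(q, v) = Pow(Add(q, Mul(q, v)), 2)
Add(Function('M')(Add(30, Mul(-1, Function('R')(-7))), Mul(-10, -7)), Mul(-1, l)) = Add(Mul(Pow(Add(30, Mul(-1, 12)), 2), Pow(Add(1, Mul(-10, -7)), 2)), Mul(-1, -23328)) = Add(Mul(Pow(Add(30, -12), 2), Pow(Add(1, 70), 2)), 23328) = Add(Mul(Pow(18, 2), Pow(71, 2)), 23328) = Add(Mul(324, 5041), 23328) = Add(1633284, 23328) = 1656612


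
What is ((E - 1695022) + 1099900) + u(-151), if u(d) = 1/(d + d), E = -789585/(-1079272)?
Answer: -96986956501085/162970072 ≈ -5.9512e+5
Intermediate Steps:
E = 789585/1079272 (E = -789585*(-1/1079272) = 789585/1079272 ≈ 0.73159)
u(d) = 1/(2*d)
((E - 1695022) + 1099900) + u(-151) = ((789585/1079272 - 1695022) + 1099900) + (½)/(-151) = (-1829388994399/1079272 + 1099900) + (½)*(-1/151) = -642297721599/1079272 - 1/302 = -96986956501085/162970072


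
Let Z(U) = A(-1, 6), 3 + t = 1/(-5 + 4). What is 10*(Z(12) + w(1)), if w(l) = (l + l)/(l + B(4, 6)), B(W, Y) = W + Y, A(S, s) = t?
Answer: -420/11 ≈ -38.182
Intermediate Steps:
t = -4 (t = -3 + 1/(-5 + 4) = -3 + 1/(-1) = -3 - 1 = -4)
A(S, s) = -4
Z(U) = -4
w(l) = 2*l/(10 + l) (w(l) = (l + l)/(l + (4 + 6)) = (2*l)/(l + 10) = (2*l)/(10 + l) = 2*l/(10 + l))
10*(Z(12) + w(1)) = 10*(-4 + 2*1/(10 + 1)) = 10*(-4 + 2*1/11) = 10*(-4 + 2*1*(1/11)) = 10*(-4 + 2/11) = 10*(-42/11) = -420/11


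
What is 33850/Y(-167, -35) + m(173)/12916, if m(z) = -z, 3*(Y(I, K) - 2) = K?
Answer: -1311624817/374564 ≈ -3501.7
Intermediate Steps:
Y(I, K) = 2 + K/3
33850/Y(-167, -35) + m(173)/12916 = 33850/(2 + (⅓)*(-35)) - 1*173/12916 = 33850/(2 - 35/3) - 173*1/12916 = 33850/(-29/3) - 173/12916 = 33850*(-3/29) - 173/12916 = -101550/29 - 173/12916 = -1311624817/374564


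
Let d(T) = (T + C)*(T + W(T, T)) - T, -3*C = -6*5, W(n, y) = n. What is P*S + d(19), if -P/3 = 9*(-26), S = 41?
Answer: 29865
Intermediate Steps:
C = 10 (C = -(-2)*5 = -⅓*(-30) = 10)
d(T) = -T + 2*T*(10 + T) (d(T) = (T + 10)*(T + T) - T = (10 + T)*(2*T) - T = 2*T*(10 + T) - T = -T + 2*T*(10 + T))
P = 702 (P = -27*(-26) = -3*(-234) = 702)
P*S + d(19) = 702*41 + 19*(19 + 2*19) = 28782 + 19*(19 + 38) = 28782 + 19*57 = 28782 + 1083 = 29865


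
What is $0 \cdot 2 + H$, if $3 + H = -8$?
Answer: $-11$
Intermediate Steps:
$H = -11$ ($H = -3 - 8 = -11$)
$0 \cdot 2 + H = 0 \cdot 2 - 11 = 0 - 11 = -11$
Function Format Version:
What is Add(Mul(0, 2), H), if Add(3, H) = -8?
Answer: -11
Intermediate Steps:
H = -11 (H = Add(-3, -8) = -11)
Add(Mul(0, 2), H) = Add(Mul(0, 2), -11) = Add(0, -11) = -11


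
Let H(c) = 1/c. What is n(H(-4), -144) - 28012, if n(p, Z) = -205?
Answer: -28217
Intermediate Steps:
n(H(-4), -144) - 28012 = -205 - 28012 = -28217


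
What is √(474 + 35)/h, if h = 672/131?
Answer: 131*√509/672 ≈ 4.3981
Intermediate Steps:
h = 672/131 (h = 672*(1/131) = 672/131 ≈ 5.1298)
√(474 + 35)/h = √(474 + 35)/(672/131) = √509*(131/672) = 131*√509/672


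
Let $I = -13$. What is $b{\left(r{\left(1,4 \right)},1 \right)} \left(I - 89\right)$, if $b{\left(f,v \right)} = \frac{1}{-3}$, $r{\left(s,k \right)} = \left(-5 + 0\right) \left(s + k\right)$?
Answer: $34$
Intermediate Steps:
$r{\left(s,k \right)} = - 5 k - 5 s$ ($r{\left(s,k \right)} = - 5 \left(k + s\right) = - 5 k - 5 s$)
$b{\left(f,v \right)} = - \frac{1}{3}$
$b{\left(r{\left(1,4 \right)},1 \right)} \left(I - 89\right) = - \frac{-13 - 89}{3} = \left(- \frac{1}{3}\right) \left(-102\right) = 34$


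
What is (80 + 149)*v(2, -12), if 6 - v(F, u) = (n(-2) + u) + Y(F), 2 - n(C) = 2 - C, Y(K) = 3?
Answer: 3893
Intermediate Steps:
n(C) = C (n(C) = 2 - (2 - C) = 2 + (-2 + C) = C)
v(F, u) = 5 - u (v(F, u) = 6 - ((-2 + u) + 3) = 6 - (1 + u) = 6 + (-1 - u) = 5 - u)
(80 + 149)*v(2, -12) = (80 + 149)*(5 - 1*(-12)) = 229*(5 + 12) = 229*17 = 3893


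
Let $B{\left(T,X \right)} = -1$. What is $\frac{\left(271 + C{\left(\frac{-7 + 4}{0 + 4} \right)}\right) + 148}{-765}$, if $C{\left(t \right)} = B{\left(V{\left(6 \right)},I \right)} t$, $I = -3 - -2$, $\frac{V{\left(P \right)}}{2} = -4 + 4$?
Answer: $- \frac{1679}{3060} \approx -0.54869$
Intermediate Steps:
$V{\left(P \right)} = 0$ ($V{\left(P \right)} = 2 \left(-4 + 4\right) = 2 \cdot 0 = 0$)
$I = -1$ ($I = -3 + 2 = -1$)
$C{\left(t \right)} = - t$
$\frac{\left(271 + C{\left(\frac{-7 + 4}{0 + 4} \right)}\right) + 148}{-765} = \frac{\left(271 - \frac{-7 + 4}{0 + 4}\right) + 148}{-765} = \left(\left(271 - - \frac{3}{4}\right) + 148\right) \left(- \frac{1}{765}\right) = \left(\left(271 + \frac{3}{4}\right) + 148\right) \left(- \frac{1}{765}\right) = \left(\frac{1087}{4} + 148\right) \left(- \frac{1}{765}\right) = \frac{1679}{4} \left(- \frac{1}{765}\right) = - \frac{1679}{3060}$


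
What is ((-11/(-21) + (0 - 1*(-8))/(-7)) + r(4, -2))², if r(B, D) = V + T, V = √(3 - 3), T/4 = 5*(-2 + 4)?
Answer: 683929/441 ≈ 1550.9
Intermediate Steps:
T = 40 (T = 4*(5*(-2 + 4)) = 4*(5*2) = 4*10 = 40)
V = 0 (V = √0 = 0)
r(B, D) = 40 (r(B, D) = 0 + 40 = 40)
((-11/(-21) + (0 - 1*(-8))/(-7)) + r(4, -2))² = ((-11/(-21) + (0 - 1*(-8))/(-7)) + 40)² = ((-11*(-1/21) + (0 + 8)*(-⅐)) + 40)² = ((11/21 + 8*(-⅐)) + 40)² = ((11/21 - 8/7) + 40)² = (-13/21 + 40)² = (827/21)² = 683929/441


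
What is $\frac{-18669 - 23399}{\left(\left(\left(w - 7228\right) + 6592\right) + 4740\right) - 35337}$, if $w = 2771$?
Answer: $\frac{21034}{14231} \approx 1.478$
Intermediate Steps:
$\frac{-18669 - 23399}{\left(\left(\left(w - 7228\right) + 6592\right) + 4740\right) - 35337} = \frac{-18669 - 23399}{\left(\left(\left(2771 - 7228\right) + 6592\right) + 4740\right) - 35337} = - \frac{42068}{\left(\left(\left(2771 - 7228\right) + 6592\right) + 4740\right) - 35337} = - \frac{42068}{\left(\left(-4457 + 6592\right) + 4740\right) - 35337} = - \frac{42068}{\left(2135 + 4740\right) - 35337} = - \frac{42068}{6875 - 35337} = - \frac{42068}{-28462} = \left(-42068\right) \left(- \frac{1}{28462}\right) = \frac{21034}{14231}$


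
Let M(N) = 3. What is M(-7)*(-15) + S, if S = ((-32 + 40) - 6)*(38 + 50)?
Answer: 131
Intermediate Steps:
S = 176 (S = (8 - 6)*88 = 2*88 = 176)
M(-7)*(-15) + S = 3*(-15) + 176 = -45 + 176 = 131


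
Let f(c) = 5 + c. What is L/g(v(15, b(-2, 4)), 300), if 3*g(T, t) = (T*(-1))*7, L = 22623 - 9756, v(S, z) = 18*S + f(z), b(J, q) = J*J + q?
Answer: -38601/1981 ≈ -19.486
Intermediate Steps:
b(J, q) = q + J² (b(J, q) = J² + q = q + J²)
v(S, z) = 5 + z + 18*S (v(S, z) = 18*S + (5 + z) = 5 + z + 18*S)
L = 12867
g(T, t) = -7*T/3 (g(T, t) = ((T*(-1))*7)/3 = (-T*7)/3 = (-7*T)/3 = -7*T/3)
L/g(v(15, b(-2, 4)), 300) = 12867/((-7*(5 + (4 + (-2)²) + 18*15)/3)) = 12867/((-7*(5 + (4 + 4) + 270)/3)) = 12867/((-7*(5 + 8 + 270)/3)) = 12867/((-7/3*283)) = 12867/(-1981/3) = 12867*(-3/1981) = -38601/1981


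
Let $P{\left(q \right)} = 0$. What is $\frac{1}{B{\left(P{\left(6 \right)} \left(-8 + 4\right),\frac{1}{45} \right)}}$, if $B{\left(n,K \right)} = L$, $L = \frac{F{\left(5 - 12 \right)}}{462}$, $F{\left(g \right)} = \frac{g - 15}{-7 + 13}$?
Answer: $-126$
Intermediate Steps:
$F{\left(g \right)} = - \frac{5}{2} + \frac{g}{6}$ ($F{\left(g \right)} = \frac{-15 + g}{6} = \left(-15 + g\right) \frac{1}{6} = - \frac{5}{2} + \frac{g}{6}$)
$L = - \frac{1}{126}$ ($L = \frac{- \frac{5}{2} + \frac{5 - 12}{6}}{462} = \left(- \frac{5}{2} + \frac{1}{6} \left(-7\right)\right) \frac{1}{462} = \left(- \frac{5}{2} - \frac{7}{6}\right) \frac{1}{462} = \left(- \frac{11}{3}\right) \frac{1}{462} = - \frac{1}{126} \approx -0.0079365$)
$B{\left(n,K \right)} = - \frac{1}{126}$
$\frac{1}{B{\left(P{\left(6 \right)} \left(-8 + 4\right),\frac{1}{45} \right)}} = \frac{1}{- \frac{1}{126}} = -126$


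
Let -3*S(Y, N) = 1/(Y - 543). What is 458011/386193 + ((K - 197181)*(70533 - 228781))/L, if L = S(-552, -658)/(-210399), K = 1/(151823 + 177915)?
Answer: -1373174536197802650664530135701/63671253717 ≈ -2.1567e+19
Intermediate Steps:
K = 1/329738 ≈ 3.0327e-6
S(Y, N) = -1/(3*(-543 + Y)) (S(Y, N) = -1/(3*(Y - 543)) = -1/(3*(-543 + Y)))
L = -1/691160715 (L = -1/(-1629 + 3*(-552))/(-210399) = -1/(-1629 - 1656)*(-1/210399) = -1/(-3285)*(-1/210399) = -1*(-1/3285)*(-1/210399) = (1/3285)*(-1/210399) = -1/691160715 ≈ -1.4468e-9)
458011/386193 + ((K - 197181)*(70533 - 228781))/L = 458011/386193 + ((1/329738 - 197181)*(70533 - 228781))/(-1/691160715) = 458011*(1/386193) - 65018068577/329738*(-158248)*(-691160715) = 458011/386193 + (5144489658086548/164869)*(-691160715) = 458011/386193 - 3555669150393204047561820/164869 = -1373174536197802650664530135701/63671253717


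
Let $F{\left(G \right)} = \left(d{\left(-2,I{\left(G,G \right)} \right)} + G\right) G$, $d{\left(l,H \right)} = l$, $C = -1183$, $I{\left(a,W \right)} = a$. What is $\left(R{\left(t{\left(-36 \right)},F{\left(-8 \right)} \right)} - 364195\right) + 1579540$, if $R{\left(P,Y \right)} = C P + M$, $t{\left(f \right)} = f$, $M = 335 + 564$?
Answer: $1258832$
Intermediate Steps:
$M = 899$
$F{\left(G \right)} = G \left(-2 + G\right)$ ($F{\left(G \right)} = \left(-2 + G\right) G = G \left(-2 + G\right)$)
$R{\left(P,Y \right)} = 899 - 1183 P$ ($R{\left(P,Y \right)} = - 1183 P + 899 = 899 - 1183 P$)
$\left(R{\left(t{\left(-36 \right)},F{\left(-8 \right)} \right)} - 364195\right) + 1579540 = \left(\left(899 - -42588\right) - 364195\right) + 1579540 = \left(\left(899 + 42588\right) - 364195\right) + 1579540 = \left(43487 - 364195\right) + 1579540 = -320708 + 1579540 = 1258832$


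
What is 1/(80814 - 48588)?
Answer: 1/32226 ≈ 3.1031e-5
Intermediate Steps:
1/(80814 - 48588) = 1/32226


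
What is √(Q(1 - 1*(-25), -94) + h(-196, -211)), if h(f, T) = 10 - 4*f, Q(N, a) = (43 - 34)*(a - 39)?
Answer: I*√403 ≈ 20.075*I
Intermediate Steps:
Q(N, a) = -351 + 9*a (Q(N, a) = 9*(-39 + a) = -351 + 9*a)
h(f, T) = 10 - 4*f
√(Q(1 - 1*(-25), -94) + h(-196, -211)) = √((-351 + 9*(-94)) + (10 - 4*(-196))) = √((-351 - 846) + (10 + 784)) = √(-1197 + 794) = √(-403) = I*√403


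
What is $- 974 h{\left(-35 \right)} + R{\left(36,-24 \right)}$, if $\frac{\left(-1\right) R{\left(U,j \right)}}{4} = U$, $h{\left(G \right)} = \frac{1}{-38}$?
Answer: $- \frac{2249}{19} \approx -118.37$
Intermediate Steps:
$h{\left(G \right)} = - \frac{1}{38}$
$R{\left(U,j \right)} = - 4 U$
$- 974 h{\left(-35 \right)} + R{\left(36,-24 \right)} = \left(-974\right) \left(- \frac{1}{38}\right) - 144 = \frac{487}{19} - 144 = - \frac{2249}{19}$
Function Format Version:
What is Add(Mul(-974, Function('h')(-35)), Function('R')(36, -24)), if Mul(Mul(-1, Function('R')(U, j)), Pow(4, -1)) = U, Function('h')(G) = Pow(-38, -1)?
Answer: Rational(-2249, 19) ≈ -118.37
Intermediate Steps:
Function('h')(G) = Rational(-1, 38)
Function('R')(U, j) = Mul(-4, U)
Add(Mul(-974, Function('h')(-35)), Function('R')(36, -24)) = Add(Mul(-974, Rational(-1, 38)), Mul(-4, 36)) = Add(Rational(487, 19), -144) = Rational(-2249, 19)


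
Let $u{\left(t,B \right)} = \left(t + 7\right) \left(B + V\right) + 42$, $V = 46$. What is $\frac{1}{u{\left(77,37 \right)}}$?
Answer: $\frac{1}{7014} \approx 0.00014257$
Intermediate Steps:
$u{\left(t,B \right)} = 42 + \left(7 + t\right) \left(46 + B\right)$ ($u{\left(t,B \right)} = \left(t + 7\right) \left(B + 46\right) + 42 = \left(7 + t\right) \left(46 + B\right) + 42 = 42 + \left(7 + t\right) \left(46 + B\right)$)
$\frac{1}{u{\left(77,37 \right)}} = \frac{1}{364 + 7 \cdot 37 + 46 \cdot 77 + 37 \cdot 77} = \frac{1}{364 + 259 + 3542 + 2849} = \frac{1}{7014}$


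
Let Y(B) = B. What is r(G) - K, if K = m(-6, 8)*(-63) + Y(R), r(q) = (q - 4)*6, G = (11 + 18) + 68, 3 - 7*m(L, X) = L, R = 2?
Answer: 637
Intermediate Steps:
m(L, X) = 3/7 - L/7
G = 97 (G = 29 + 68 = 97)
r(q) = -24 + 6*q (r(q) = (-4 + q)*6 = -24 + 6*q)
K = -79 (K = (3/7 - ⅐*(-6))*(-63) + 2 = (3/7 + 6/7)*(-63) + 2 = (9/7)*(-63) + 2 = -81 + 2 = -79)
r(G) - K = (-24 + 6*97) - 1*(-79) = (-24 + 582) + 79 = 558 + 79 = 637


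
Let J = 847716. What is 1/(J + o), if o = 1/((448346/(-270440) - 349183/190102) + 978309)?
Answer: 12573961301061527/10659148178303526218552 ≈ 1.1796e-6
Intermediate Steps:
o = 12852796220/12573961301061527 (o = 1/((448346*(-1/270440) - 349183*1/190102) + 978309) = 1/((-224173/135220 - 349183/190102) + 978309) = 1/(-44916130453/12852796220 + 978309) = 1/(12573961301061527/12852796220) = 12852796220/12573961301061527 ≈ 1.0222e-6)
1/(J + o) = 1/(847716 + 12852796220/12573961301061527) = 1/(10659148178303526218552/12573961301061527) = 12573961301061527/10659148178303526218552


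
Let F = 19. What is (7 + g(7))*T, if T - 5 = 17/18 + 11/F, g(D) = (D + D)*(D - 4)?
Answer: 109319/342 ≈ 319.65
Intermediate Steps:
g(D) = 2*D*(-4 + D) (g(D) = (2*D)*(-4 + D) = 2*D*(-4 + D))
T = 2231/342 (T = 5 + (17/18 + 11/19) = 5 + 521/342 = 2231/342 ≈ 6.5234)
(7 + g(7))*T = (7 + 2*7*(-4 + 7))*(2231/342) = (7 + 2*7*3)*(2231/342) = (7 + 42)*(2231/342) = 49*(2231/342) = 109319/342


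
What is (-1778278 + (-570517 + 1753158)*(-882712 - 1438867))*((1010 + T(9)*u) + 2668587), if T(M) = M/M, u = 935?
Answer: -7332202747298827844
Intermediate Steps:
T(M) = 1
(-1778278 + (-570517 + 1753158)*(-882712 - 1438867))*((1010 + T(9)*u) + 2668587) = (-1778278 + (-570517 + 1753158)*(-882712 - 1438867))*((1010 + 1*935) + 2668587) = (-1778278 + 1182641*(-2321579))*((1010 + 935) + 2668587) = (-1778278 - 2745594510139)*(1945 + 2668587) = -2745596288417*2670532 = -7332202747298827844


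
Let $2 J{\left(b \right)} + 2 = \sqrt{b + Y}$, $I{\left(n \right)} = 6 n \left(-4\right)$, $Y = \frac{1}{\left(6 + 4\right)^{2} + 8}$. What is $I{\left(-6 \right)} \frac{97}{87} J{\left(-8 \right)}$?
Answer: $- \frac{4656}{29} + \frac{388 i \sqrt{2589}}{87} \approx -160.55 + 226.92 i$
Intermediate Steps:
$Y = \frac{1}{108}$ ($Y = \frac{1}{10^{2} + 8} = \frac{1}{100 + 8} = \frac{1}{108} \approx 0.0092593$)
$I{\left(n \right)} = - 24 n$
$J{\left(b \right)} = -1 + \frac{\sqrt{\frac{1}{108} + b}}{2}$ ($J{\left(b \right)} = -1 + \frac{\sqrt{b + \frac{1}{108}}}{2} = -1 + \frac{\sqrt{\frac{1}{108} + b}}{2}$)
$I{\left(-6 \right)} \frac{97}{87} J{\left(-8 \right)} = \left(-24\right) \left(-6\right) \frac{97}{87} \left(-1 + \frac{\sqrt{3 + 324 \left(-8\right)}}{36}\right) = 144 \cdot 97 \cdot \frac{1}{87} \left(-1 + \frac{\sqrt{3 - 2592}}{36}\right) = 144 \cdot \frac{97}{87} \left(-1 + \frac{\sqrt{-2589}}{36}\right) = \frac{4656 \left(-1 + \frac{i \sqrt{2589}}{36}\right)}{29} = - \frac{4656}{29} + \frac{388 i \sqrt{2589}}{87}$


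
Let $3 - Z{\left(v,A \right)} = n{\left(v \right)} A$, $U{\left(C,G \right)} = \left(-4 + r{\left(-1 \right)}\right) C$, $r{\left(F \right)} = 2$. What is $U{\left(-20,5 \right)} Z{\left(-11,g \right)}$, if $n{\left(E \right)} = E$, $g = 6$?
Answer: $2760$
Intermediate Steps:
$U{\left(C,G \right)} = - 2 C$ ($U{\left(C,G \right)} = \left(-4 + 2\right) C = - 2 C$)
$Z{\left(v,A \right)} = 3 - A v$ ($Z{\left(v,A \right)} = 3 - v A = 3 - A v$)
$U{\left(-20,5 \right)} Z{\left(-11,g \right)} = \left(-2\right) \left(-20\right) \left(3 - 6 \left(-11\right)\right) = 40 \left(3 + 66\right) = 40 \cdot 69 = 2760$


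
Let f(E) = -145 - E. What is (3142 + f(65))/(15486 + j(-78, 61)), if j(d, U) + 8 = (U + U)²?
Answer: 1466/15181 ≈ 0.096568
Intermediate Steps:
j(d, U) = -8 + 4*U² (j(d, U) = -8 + (U + U)² = -8 + (2*U)² = -8 + 4*U²)
(3142 + f(65))/(15486 + j(-78, 61)) = (3142 + (-145 - 1*65))/(15486 + (-8 + 4*61²)) = (3142 + (-145 - 65))/(15486 + (-8 + 4*3721)) = (3142 - 210)/(15486 + (-8 + 14884)) = 2932/(15486 + 14876) = 2932/30362 = 2932*(1/30362) = 1466/15181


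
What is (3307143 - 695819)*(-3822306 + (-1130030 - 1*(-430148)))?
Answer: -11808898056912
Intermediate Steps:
(3307143 - 695819)*(-3822306 + (-1130030 - 1*(-430148))) = 2611324*(-3822306 + (-1130030 + 430148)) = 2611324*(-3822306 - 699882) = 2611324*(-4522188) = -11808898056912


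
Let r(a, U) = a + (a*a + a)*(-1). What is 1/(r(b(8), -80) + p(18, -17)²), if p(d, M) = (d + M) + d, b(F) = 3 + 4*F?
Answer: -1/864 ≈ -0.0011574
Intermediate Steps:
p(d, M) = M + 2*d (p(d, M) = (M + d) + d = M + 2*d)
r(a, U) = -a² (r(a, U) = a + (a² + a)*(-1) = a + (a + a²)*(-1) = a + (-a - a²) = -a²)
1/(r(b(8), -80) + p(18, -17)²) = 1/(-(3 + 4*8)² + (-17 + 2*18)²) = 1/(-(3 + 32)² + (-17 + 36)²) = 1/(-1*35² + 19²) = 1/(-1*1225 + 361) = 1/(-1225 + 361) = 1/(-864) = -1/864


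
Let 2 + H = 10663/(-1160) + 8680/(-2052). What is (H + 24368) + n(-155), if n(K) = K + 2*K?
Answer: 14215019761/595080 ≈ 23888.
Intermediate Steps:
n(K) = 3*K
H = -9177479/595080 (H = -2 + (10663/(-1160) + 8680/(-2052)) = -2 + (10663*(-1/1160) + 8680*(-1/2052)) = -2 + (-10663/1160 - 2170/513) = -2 - 7987319/595080 = -9177479/595080 ≈ -15.422)
(H + 24368) + n(-155) = (-9177479/595080 + 24368) + 3*(-155) = 14491731961/595080 - 465 = 14215019761/595080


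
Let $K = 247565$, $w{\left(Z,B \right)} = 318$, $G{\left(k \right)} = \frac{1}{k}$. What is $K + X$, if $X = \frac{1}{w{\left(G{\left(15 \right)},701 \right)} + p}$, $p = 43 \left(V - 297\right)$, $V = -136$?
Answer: $\frac{4530687064}{18301} \approx 2.4757 \cdot 10^{5}$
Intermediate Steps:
$p = -18619$ ($p = 43 \left(-136 - 297\right) = 43 \left(-433\right) = -18619$)
$X = - \frac{1}{18301}$ ($X = \frac{1}{318 - 18619} = \frac{1}{-18301} = - \frac{1}{18301} \approx -5.4642 \cdot 10^{-5}$)
$K + X = 247565 - \frac{1}{18301} = \frac{4530687064}{18301}$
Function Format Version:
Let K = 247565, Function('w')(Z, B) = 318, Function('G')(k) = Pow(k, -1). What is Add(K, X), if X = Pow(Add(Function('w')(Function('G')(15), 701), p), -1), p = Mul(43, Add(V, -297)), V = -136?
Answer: Rational(4530687064, 18301) ≈ 2.4757e+5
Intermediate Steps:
p = -18619 (p = Mul(43, Add(-136, -297)) = Mul(43, -433) = -18619)
X = Rational(-1, 18301) (X = Pow(Add(318, -18619), -1) = Pow(-18301, -1) = Rational(-1, 18301) ≈ -5.4642e-5)
Add(K, X) = Add(247565, Rational(-1, 18301)) = Rational(4530687064, 18301)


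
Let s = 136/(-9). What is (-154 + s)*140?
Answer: -213080/9 ≈ -23676.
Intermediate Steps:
s = -136/9 (s = 136*(-⅑) = -136/9 ≈ -15.111)
(-154 + s)*140 = (-154 - 136/9)*140 = -1522/9*140 = -213080/9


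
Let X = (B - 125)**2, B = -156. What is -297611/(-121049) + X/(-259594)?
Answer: 67699879845/31423594106 ≈ 2.1544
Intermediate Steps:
X = 78961 (X = (-156 - 125)**2 = (-281)**2 = 78961)
-297611/(-121049) + X/(-259594) = -297611/(-121049) + 78961/(-259594) = -297611*(-1/121049) + 78961*(-1/259594) = 297611/121049 - 78961/259594 = 67699879845/31423594106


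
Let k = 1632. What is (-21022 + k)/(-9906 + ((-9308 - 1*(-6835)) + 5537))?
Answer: 9695/3421 ≈ 2.8340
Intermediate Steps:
(-21022 + k)/(-9906 + ((-9308 - 1*(-6835)) + 5537)) = (-21022 + 1632)/(-9906 + ((-9308 - 1*(-6835)) + 5537)) = -19390/(-9906 + ((-9308 + 6835) + 5537)) = -19390/(-9906 + (-2473 + 5537)) = -19390/(-9906 + 3064) = -19390/(-6842) = -19390*(-1/6842) = 9695/3421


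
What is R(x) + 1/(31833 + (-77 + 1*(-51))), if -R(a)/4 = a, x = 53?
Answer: -6721459/31705 ≈ -212.00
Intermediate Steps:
R(a) = -4*a
R(x) + 1/(31833 + (-77 + 1*(-51))) = -4*53 + 1/(31833 + (-77 + 1*(-51))) = -212 + 1/(31833 + (-77 - 51)) = -212 + 1/(31833 - 128) = -212 + 1/31705 = -6721459/31705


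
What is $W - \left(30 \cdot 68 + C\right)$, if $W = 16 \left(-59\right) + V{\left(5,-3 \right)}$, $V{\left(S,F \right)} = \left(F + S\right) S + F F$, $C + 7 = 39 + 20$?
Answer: $-3017$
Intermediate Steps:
$C = 52$ ($C = -7 + \left(39 + 20\right) = -7 + 59 = 52$)
$V{\left(S,F \right)} = F^{2} + S \left(F + S\right)$ ($V{\left(S,F \right)} = S \left(F + S\right) + F^{2} = F^{2} + S \left(F + S\right)$)
$W = -925$ ($W = 16 \left(-59\right) + \left(\left(-3\right)^{2} + 5^{2} - 15\right) = -944 + \left(9 + 25 - 15\right) = -944 + 19 = -925$)
$W - \left(30 \cdot 68 + C\right) = -925 - \left(30 \cdot 68 + 52\right) = -925 - \left(2040 + 52\right) = -925 - 2092 = -3017$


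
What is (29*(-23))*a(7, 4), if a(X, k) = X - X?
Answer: 0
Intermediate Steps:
a(X, k) = 0
(29*(-23))*a(7, 4) = (29*(-23))*0 = -667*0 = 0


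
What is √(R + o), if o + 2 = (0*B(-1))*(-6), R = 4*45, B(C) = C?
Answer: √178 ≈ 13.342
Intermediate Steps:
R = 180
o = -2 (o = -2 + (0*(-1))*(-6) = -2 + 0*(-6) = -2 + 0 = -2)
√(R + o) = √(180 - 2) = √178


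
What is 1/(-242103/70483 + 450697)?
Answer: 70483/31766234548 ≈ 2.2188e-6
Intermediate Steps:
1/(-242103/70483 + 450697) = 1/(31766234548/70483) = 70483/31766234548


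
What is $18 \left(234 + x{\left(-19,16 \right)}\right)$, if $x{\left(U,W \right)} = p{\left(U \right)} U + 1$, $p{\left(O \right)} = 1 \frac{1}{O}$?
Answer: $4248$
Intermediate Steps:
$p{\left(O \right)} = \frac{1}{O}$
$x{\left(U,W \right)} = 2$ ($x{\left(U,W \right)} = \frac{U}{U} + 1 = 1 + 1 = 2$)
$18 \left(234 + x{\left(-19,16 \right)}\right) = 18 \left(234 + 2\right) = 18 \cdot 236 = 4248$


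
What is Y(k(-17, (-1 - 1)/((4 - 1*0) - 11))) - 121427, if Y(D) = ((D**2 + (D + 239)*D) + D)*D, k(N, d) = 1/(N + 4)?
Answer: -266772001/2197 ≈ -1.2143e+5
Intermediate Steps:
k(N, d) = 1/(4 + N)
Y(D) = D*(D + D**2 + D*(239 + D)) (Y(D) = ((D**2 + (239 + D)*D) + D)*D = ((D**2 + D*(239 + D)) + D)*D = (D + D**2 + D*(239 + D))*D = D*(D + D**2 + D*(239 + D)))
Y(k(-17, (-1 - 1)/((4 - 1*0) - 11))) - 121427 = 2*(1/(4 - 17))**2*(120 + 1/(4 - 17)) - 121427 = 2*(1/(-13))**2*(120 + 1/(-13)) - 121427 = 2*(-1/13)**2*(120 - 1/13) - 121427 = 2*(1/169)*(1559/13) - 121427 = 3118/2197 - 121427 = -266772001/2197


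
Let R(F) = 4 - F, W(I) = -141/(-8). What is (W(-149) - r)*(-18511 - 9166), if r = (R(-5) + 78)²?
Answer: 1671995247/8 ≈ 2.0900e+8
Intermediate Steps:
W(I) = 141/8 (W(I) = -141*(-⅛) = 141/8)
r = 7569 (r = ((4 - 1*(-5)) + 78)² = ((4 + 5) + 78)² = (9 + 78)² = 87² = 7569)
(W(-149) - r)*(-18511 - 9166) = (141/8 - 1*7569)*(-18511 - 9166) = (141/8 - 7569)*(-27677) = -60411/8*(-27677) = 1671995247/8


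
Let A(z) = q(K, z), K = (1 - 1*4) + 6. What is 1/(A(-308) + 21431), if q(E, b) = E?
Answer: 1/21434 ≈ 4.6655e-5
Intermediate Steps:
K = 3 (K = (1 - 4) + 6 = -3 + 6 = 3)
A(z) = 3
1/(A(-308) + 21431) = 1/(3 + 21431) = 1/21434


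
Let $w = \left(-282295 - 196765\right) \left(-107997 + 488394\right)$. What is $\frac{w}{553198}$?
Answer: $- \frac{91116493410}{276599} \approx -3.2942 \cdot 10^{5}$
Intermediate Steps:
$w = -182232986820$ ($w = \left(-479060\right) 380397 = -182232986820$)
$\frac{w}{553198} = - \frac{182232986820}{553198} = \left(-182232986820\right) \frac{1}{553198} = - \frac{91116493410}{276599}$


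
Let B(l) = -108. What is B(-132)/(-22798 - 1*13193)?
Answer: 4/1333 ≈ 0.0030008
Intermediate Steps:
B(-132)/(-22798 - 1*13193) = -108/(-22798 - 1*13193) = -108/(-22798 - 13193) = -108/(-35991) = -108*(-1/35991) = 4/1333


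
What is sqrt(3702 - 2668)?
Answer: sqrt(1034) ≈ 32.156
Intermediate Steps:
sqrt(3702 - 2668) = sqrt(1034)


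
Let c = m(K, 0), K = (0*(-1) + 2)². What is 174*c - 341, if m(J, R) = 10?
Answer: 1399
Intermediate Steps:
K = 4 (K = (0 + 2)² = 2² = 4)
c = 10
174*c - 341 = 174*10 - 341 = 1740 - 341 = 1399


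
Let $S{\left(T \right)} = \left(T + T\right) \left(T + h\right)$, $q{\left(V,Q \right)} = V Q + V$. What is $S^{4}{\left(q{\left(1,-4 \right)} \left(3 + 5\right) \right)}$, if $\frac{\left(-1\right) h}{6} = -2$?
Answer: $110075314176$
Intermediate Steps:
$q{\left(V,Q \right)} = V + Q V$ ($q{\left(V,Q \right)} = Q V + V = V + Q V$)
$h = 12$ ($h = \left(-6\right) \left(-2\right) = 12$)
$S{\left(T \right)} = 2 T \left(12 + T\right)$ ($S{\left(T \right)} = \left(T + T\right) \left(T + 12\right) = 2 T \left(12 + T\right)$)
$S^{4}{\left(q{\left(1,-4 \right)} \left(3 + 5\right) \right)} = \left(2 \cdot 1 \left(1 - 4\right) \left(3 + 5\right) \left(12 + 1 \left(1 - 4\right) \left(3 + 5\right)\right)\right)^{4} = \left(2 \cdot 1 \left(-3\right) 8 \left(12 + 1 \left(-3\right) 8\right)\right)^{4} = \left(2 \left(\left(-3\right) 8\right) \left(12 - 24\right)\right)^{4} = \left(2 \left(-24\right) \left(12 - 24\right)\right)^{4} = \left(2 \left(-24\right) \left(-12\right)\right)^{4} = 576^{4} = 110075314176$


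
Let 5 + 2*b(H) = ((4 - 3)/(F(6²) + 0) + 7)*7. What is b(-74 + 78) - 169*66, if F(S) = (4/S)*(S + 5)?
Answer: -912761/82 ≈ -11131.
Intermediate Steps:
F(S) = 4*(5 + S)/S (F(S) = (4/S)*(5 + S) = 4*(5 + S)/S)
b(H) = 1867/82 (b(H) = -5/2 + (((4 - 3)/((4 + 20/(6²)) + 0) + 7)*7)/2 = -5/2 + ((1/((4 + 20/36) + 0) + 7)*7)/2 = -5/2 + ((1/((4 + 20*(1/36)) + 0) + 7)*7)/2 = -5/2 + ((1/((4 + 5/9) + 0) + 7)*7)/2 = -5/2 + ((1/(41/9 + 0) + 7)*7)/2 = -5/2 + ((1/(41/9) + 7)*7)/2 = -5/2 + ((1*(9/41) + 7)*7)/2 = -5/2 + ((9/41 + 7)*7)/2 = -5/2 + ((296/41)*7)/2 = -5/2 + (½)*(2072/41) = -5/2 + 1036/41 = 1867/82)
b(-74 + 78) - 169*66 = 1867/82 - 169*66 = 1867/82 - 11154 = -912761/82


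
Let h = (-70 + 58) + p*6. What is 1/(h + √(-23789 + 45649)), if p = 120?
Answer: 177/119851 - √5465/239702 ≈ 0.0011684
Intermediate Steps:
h = 708 (h = (-70 + 58) + 120*6 = -12 + 720 = 708)
1/(h + √(-23789 + 45649)) = 1/(708 + √(-23789 + 45649)) = 1/(708 + √21860) = 1/(708 + 2*√5465)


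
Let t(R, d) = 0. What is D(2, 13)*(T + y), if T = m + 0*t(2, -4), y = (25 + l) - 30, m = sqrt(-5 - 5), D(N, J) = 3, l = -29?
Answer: -102 + 3*I*sqrt(10) ≈ -102.0 + 9.4868*I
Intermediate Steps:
m = I*sqrt(10) (m = sqrt(-10) = I*sqrt(10) ≈ 3.1623*I)
y = -34 (y = (25 - 29) - 30 = -4 - 30 = -34)
T = I*sqrt(10) (T = I*sqrt(10) + 0*0 = I*sqrt(10) + 0 = I*sqrt(10) ≈ 3.1623*I)
D(2, 13)*(T + y) = 3*(I*sqrt(10) - 34) = 3*(-34 + I*sqrt(10)) = -102 + 3*I*sqrt(10)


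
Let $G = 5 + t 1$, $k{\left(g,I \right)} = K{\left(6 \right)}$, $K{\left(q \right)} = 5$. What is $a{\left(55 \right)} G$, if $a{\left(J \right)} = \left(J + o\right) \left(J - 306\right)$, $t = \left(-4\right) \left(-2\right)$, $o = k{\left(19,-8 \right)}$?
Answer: $-195780$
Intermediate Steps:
$k{\left(g,I \right)} = 5$
$o = 5$
$t = 8$
$a{\left(J \right)} = \left(-306 + J\right) \left(5 + J\right)$ ($a{\left(J \right)} = \left(J + 5\right) \left(J - 306\right) = \left(5 + J\right) \left(-306 + J\right) = \left(-306 + J\right) \left(5 + J\right)$)
$G = 13$ ($G = 5 + 8 \cdot 1 = 5 + 8 = 13$)
$a{\left(55 \right)} G = \left(-1530 + 55^{2} - 16555\right) 13 = \left(-1530 + 3025 - 16555\right) 13 = \left(-15060\right) 13 = -195780$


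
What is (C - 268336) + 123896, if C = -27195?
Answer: -171635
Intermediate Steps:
(C - 268336) + 123896 = (-27195 - 268336) + 123896 = -295531 + 123896 = -171635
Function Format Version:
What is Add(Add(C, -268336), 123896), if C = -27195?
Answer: -171635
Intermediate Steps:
Add(Add(C, -268336), 123896) = Add(Add(-27195, -268336), 123896) = Add(-295531, 123896) = -171635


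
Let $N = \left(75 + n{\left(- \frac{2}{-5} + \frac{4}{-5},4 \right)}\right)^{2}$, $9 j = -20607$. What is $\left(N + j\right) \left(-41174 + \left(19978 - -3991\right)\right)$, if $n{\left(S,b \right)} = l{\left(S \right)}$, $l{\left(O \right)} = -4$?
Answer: $-47336690$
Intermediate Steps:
$n{\left(S,b \right)} = -4$
$j = - \frac{6869}{3}$ ($j = \frac{1}{9} \left(-20607\right) = - \frac{6869}{3} \approx -2289.7$)
$N = 5041$ ($N = \left(75 - 4\right)^{2} = 71^{2} = 5041$)
$\left(N + j\right) \left(-41174 + \left(19978 - -3991\right)\right) = \left(5041 - \frac{6869}{3}\right) \left(-41174 + \left(19978 - -3991\right)\right) = \frac{8254 \left(-41174 + \left(19978 + 3991\right)\right)}{3} = \frac{8254 \left(-41174 + 23969\right)}{3} = \frac{8254}{3} \left(-17205\right) = -47336690$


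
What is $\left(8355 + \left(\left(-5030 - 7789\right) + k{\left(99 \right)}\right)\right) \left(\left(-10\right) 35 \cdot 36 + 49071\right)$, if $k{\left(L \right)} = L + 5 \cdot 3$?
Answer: $-158648850$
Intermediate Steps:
$k{\left(L \right)} = 15 + L$ ($k{\left(L \right)} = L + 15 = 15 + L$)
$\left(8355 + \left(\left(-5030 - 7789\right) + k{\left(99 \right)}\right)\right) \left(\left(-10\right) 35 \cdot 36 + 49071\right) = \left(8355 + \left(\left(-5030 - 7789\right) + \left(15 + 99\right)\right)\right) \left(\left(-10\right) 35 \cdot 36 + 49071\right) = \left(8355 + \left(-12819 + 114\right)\right) \left(\left(-350\right) 36 + 49071\right) = \left(8355 - 12705\right) \left(-12600 + 49071\right) = \left(-4350\right) 36471 = -158648850$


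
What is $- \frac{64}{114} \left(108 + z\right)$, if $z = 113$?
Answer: $- \frac{7072}{57} \approx -124.07$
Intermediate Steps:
$- \frac{64}{114} \left(108 + z\right) = - \frac{64}{114} \left(108 + 113\right) = \left(-64\right) \frac{1}{114} \cdot 221 = \left(- \frac{32}{57}\right) 221 = - \frac{7072}{57}$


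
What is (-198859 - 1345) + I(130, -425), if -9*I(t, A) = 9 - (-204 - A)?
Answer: -1801624/9 ≈ -2.0018e+5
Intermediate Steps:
I(t, A) = -71/3 - A/9 (I(t, A) = -(9 - (-204 - A))/9 = -(9 + (204 + A))/9 = -(213 + A)/9 = -71/3 - A/9)
(-198859 - 1345) + I(130, -425) = (-198859 - 1345) + (-71/3 - 1/9*(-425)) = -200204 + (-71/3 + 425/9) = -200204 + 212/9 = -1801624/9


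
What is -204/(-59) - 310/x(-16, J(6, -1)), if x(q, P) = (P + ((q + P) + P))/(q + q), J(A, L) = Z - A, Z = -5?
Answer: -575284/2891 ≈ -198.99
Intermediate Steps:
J(A, L) = -5 - A
x(q, P) = (q + 3*P)/(2*q) (x(q, P) = (P + ((P + q) + P))/((2*q)) = (P + (q + 2*P))*(1/(2*q)) = (q + 3*P)*(1/(2*q)) = (q + 3*P)/(2*q))
-204/(-59) - 310/x(-16, J(6, -1)) = -204/(-59) - 310*(-32/(-16 + 3*(-5 - 1*6))) = -204*(-1/59) - 310*(-32/(-16 + 3*(-5 - 6))) = 204/59 - 310*(-32/(-16 + 3*(-11))) = 204/59 - 310*(-32/(-16 - 33)) = 204/59 - 310/((½)*(-1/16)*(-49)) = 204/59 - 310/49/32 = 204/59 - 310*32/49 = 204/59 - 9920/49 = -575284/2891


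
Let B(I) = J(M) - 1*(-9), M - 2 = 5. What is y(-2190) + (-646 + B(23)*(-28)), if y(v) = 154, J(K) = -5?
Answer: -604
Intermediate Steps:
M = 7 (M = 2 + 5 = 7)
B(I) = 4 (B(I) = -5 - 1*(-9) = -5 + 9 = 4)
y(-2190) + (-646 + B(23)*(-28)) = 154 + (-646 + 4*(-28)) = 154 + (-646 - 112) = 154 - 758 = -604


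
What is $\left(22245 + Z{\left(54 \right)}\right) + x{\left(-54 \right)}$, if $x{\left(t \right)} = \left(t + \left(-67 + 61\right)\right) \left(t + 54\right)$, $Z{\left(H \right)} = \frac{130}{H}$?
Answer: $\frac{600680}{27} \approx 22247.0$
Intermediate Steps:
$x{\left(t \right)} = \left(-6 + t\right) \left(54 + t\right)$ ($x{\left(t \right)} = \left(t - 6\right) \left(54 + t\right) = \left(-6 + t\right) \left(54 + t\right)$)
$\left(22245 + Z{\left(54 \right)}\right) + x{\left(-54 \right)} = \left(22245 + \frac{130}{54}\right) + \left(-324 + \left(-54\right)^{2} + 48 \left(-54\right)\right) = \left(22245 + 130 \cdot \frac{1}{54}\right) - 0 = \left(22245 + \frac{65}{27}\right) + 0 = \frac{600680}{27} + 0 = \frac{600680}{27}$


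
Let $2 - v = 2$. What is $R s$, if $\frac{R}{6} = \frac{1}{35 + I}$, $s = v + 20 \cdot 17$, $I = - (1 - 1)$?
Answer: $\frac{408}{7} \approx 58.286$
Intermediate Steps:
$v = 0$ ($v = 2 - 2 = 0$)
$I = 0$ ($I = \left(-1\right) 0 = 0$)
$s = 340$ ($s = 0 + 20 \cdot 17 = 0 + 340 = 340$)
$R = \frac{6}{35}$ ($R = \frac{6}{35 + 0} = \frac{6}{35} \approx 0.17143$)
$R s = \frac{6}{35} \cdot 340 = \frac{408}{7}$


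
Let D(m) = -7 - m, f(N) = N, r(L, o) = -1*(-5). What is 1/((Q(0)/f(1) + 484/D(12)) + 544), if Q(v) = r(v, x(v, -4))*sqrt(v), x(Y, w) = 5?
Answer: 19/9852 ≈ 0.0019285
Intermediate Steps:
r(L, o) = 5
Q(v) = 5*sqrt(v)
1/((Q(0)/f(1) + 484/D(12)) + 544) = 1/(((5*sqrt(0))/1 + 484/(-7 - 1*12)) + 544) = 1/(((5*0)*1 + 484/(-7 - 12)) + 544) = 1/((0*1 + 484/(-19)) + 544) = 1/((0 + 484*(-1/19)) + 544) = 1/((0 - 484/19) + 544) = 1/(-484/19 + 544) = 1/(9852/19) = 19/9852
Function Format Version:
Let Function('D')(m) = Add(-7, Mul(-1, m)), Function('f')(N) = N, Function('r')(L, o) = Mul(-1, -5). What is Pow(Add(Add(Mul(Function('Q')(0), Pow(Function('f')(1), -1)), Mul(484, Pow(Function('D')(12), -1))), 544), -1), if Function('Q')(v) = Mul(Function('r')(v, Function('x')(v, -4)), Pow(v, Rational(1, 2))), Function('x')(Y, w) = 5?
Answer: Rational(19, 9852) ≈ 0.0019285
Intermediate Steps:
Function('r')(L, o) = 5
Function('Q')(v) = Mul(5, Pow(v, Rational(1, 2)))
Pow(Add(Add(Mul(Function('Q')(0), Pow(Function('f')(1), -1)), Mul(484, Pow(Function('D')(12), -1))), 544), -1) = Pow(Add(Add(Mul(Mul(5, Pow(0, Rational(1, 2))), Pow(1, -1)), Mul(484, Pow(Add(-7, Mul(-1, 12)), -1))), 544), -1) = Pow(Add(Add(Mul(Mul(5, 0), 1), Mul(484, Pow(Add(-7, -12), -1))), 544), -1) = Pow(Add(Add(Mul(0, 1), Mul(484, Pow(-19, -1))), 544), -1) = Pow(Add(Add(0, Mul(484, Rational(-1, 19))), 544), -1) = Pow(Add(Add(0, Rational(-484, 19)), 544), -1) = Pow(Add(Rational(-484, 19), 544), -1) = Pow(Rational(9852, 19), -1) = Rational(19, 9852)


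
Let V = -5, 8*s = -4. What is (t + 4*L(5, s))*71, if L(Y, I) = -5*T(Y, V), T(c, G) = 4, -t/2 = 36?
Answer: -10792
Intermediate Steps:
s = -½ (s = (⅛)*(-4) = -½ ≈ -0.50000)
t = -72 (t = -2*36 = -72)
L(Y, I) = -20 (L(Y, I) = -5*4 = -20)
(t + 4*L(5, s))*71 = (-72 + 4*(-20))*71 = (-72 - 80)*71 = -152*71 = -10792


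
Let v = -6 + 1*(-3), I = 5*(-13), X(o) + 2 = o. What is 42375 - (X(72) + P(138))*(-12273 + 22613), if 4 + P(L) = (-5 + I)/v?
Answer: -6484385/9 ≈ -7.2049e+5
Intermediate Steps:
X(o) = -2 + o
I = -65
v = -9 (v = -6 - 3 = -9)
P(L) = 34/9 (P(L) = -4 + (-5 - 65)/(-9) = -4 - 70*(-⅑) = -4 + 70/9 = 34/9)
42375 - (X(72) + P(138))*(-12273 + 22613) = 42375 - ((-2 + 72) + 34/9)*(-12273 + 22613) = 42375 - (70 + 34/9)*10340 = 42375 - 664*10340/9 = 42375 - 1*6865760/9 = 42375 - 6865760/9 = -6484385/9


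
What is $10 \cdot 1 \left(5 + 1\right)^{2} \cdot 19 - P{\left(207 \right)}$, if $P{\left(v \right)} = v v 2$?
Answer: $-78858$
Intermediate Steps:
$P{\left(v \right)} = 2 v^{2}$ ($P{\left(v \right)} = v^{2} \cdot 2 = 2 v^{2}$)
$10 \cdot 1 \left(5 + 1\right)^{2} \cdot 19 - P{\left(207 \right)} = 10 \cdot 1 \left(5 + 1\right)^{2} \cdot 19 - 2 \cdot 207^{2} = 10 \cdot 6^{2} \cdot 19 - 2 \cdot 42849 = 10 \cdot 36 \cdot 19 - 85698 = 360 \cdot 19 - 85698 = 6840 - 85698 = -78858$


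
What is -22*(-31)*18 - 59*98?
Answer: 6494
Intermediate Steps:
-22*(-31)*18 - 59*98 = 682*18 - 1*5782 = 12276 - 5782 = 6494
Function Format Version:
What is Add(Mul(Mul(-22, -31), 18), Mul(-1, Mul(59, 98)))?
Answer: 6494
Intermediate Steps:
Add(Mul(Mul(-22, -31), 18), Mul(-1, Mul(59, 98))) = Add(Mul(682, 18), Mul(-1, 5782)) = Add(12276, -5782) = 6494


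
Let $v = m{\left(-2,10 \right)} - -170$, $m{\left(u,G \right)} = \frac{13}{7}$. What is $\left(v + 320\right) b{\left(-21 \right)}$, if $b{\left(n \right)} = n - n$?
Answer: $0$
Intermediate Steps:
$m{\left(u,G \right)} = \frac{13}{7}$ ($m{\left(u,G \right)} = 13 \cdot \frac{1}{7} = \frac{13}{7}$)
$b{\left(n \right)} = 0$
$v = \frac{1203}{7}$ ($v = \frac{13}{7} - -170 = \frac{13}{7} + 170 = \frac{1203}{7} \approx 171.86$)
$\left(v + 320\right) b{\left(-21 \right)} = \left(\frac{1203}{7} + 320\right) 0 = \frac{3443}{7} \cdot 0 = 0$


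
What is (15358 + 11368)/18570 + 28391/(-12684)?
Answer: -10457127/13085660 ≈ -0.79913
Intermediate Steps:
(15358 + 11368)/18570 + 28391/(-12684) = 26726*(1/18570) + 28391*(-1/12684) = 13363/9285 - 28391/12684 = -10457127/13085660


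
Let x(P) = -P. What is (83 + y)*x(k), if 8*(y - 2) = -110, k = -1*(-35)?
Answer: -9975/4 ≈ -2493.8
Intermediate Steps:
k = 35
y = -47/4 (y = 2 + (⅛)*(-110) = 2 - 55/4 = -47/4 ≈ -11.750)
(83 + y)*x(k) = (83 - 47/4)*(-1*35) = (285/4)*(-35) = -9975/4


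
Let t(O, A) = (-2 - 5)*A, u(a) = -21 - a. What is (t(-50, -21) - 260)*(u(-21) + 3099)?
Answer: -350187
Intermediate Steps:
t(O, A) = -7*A
(t(-50, -21) - 260)*(u(-21) + 3099) = (-7*(-21) - 260)*((-21 - 1*(-21)) + 3099) = (147 - 260)*((-21 + 21) + 3099) = -113*(0 + 3099) = -113*3099 = -350187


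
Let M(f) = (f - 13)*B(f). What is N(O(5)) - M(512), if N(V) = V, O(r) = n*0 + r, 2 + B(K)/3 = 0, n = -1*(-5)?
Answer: 2999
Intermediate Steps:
n = 5
B(K) = -6 (B(K) = -6 + 3*0 = -6 + 0 = -6)
M(f) = 78 - 6*f (M(f) = (f - 13)*(-6) = (-13 + f)*(-6) = 78 - 6*f)
O(r) = r (O(r) = 5*0 + r = 0 + r = r)
N(O(5)) - M(512) = 5 - (78 - 6*512) = 5 - (78 - 3072) = 5 - 1*(-2994) = 5 + 2994 = 2999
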